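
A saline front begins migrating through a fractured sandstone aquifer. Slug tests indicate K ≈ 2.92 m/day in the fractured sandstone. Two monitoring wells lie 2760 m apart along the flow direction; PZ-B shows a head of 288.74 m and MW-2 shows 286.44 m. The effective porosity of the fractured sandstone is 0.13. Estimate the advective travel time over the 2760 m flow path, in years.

404

Hydraulic gradient i = (288.74 − 286.44) / 2760 = 2.3 / 2760 = 0.0008333.
Darcy flux q = K · i = 2.920 × 0.0008333 = 0.002433 m/day.
Seepage velocity v = q / n_e = 0.002433 / 0.13 = 0.01872 m/day.
Travel time t = L / v = 2760 / 0.01872 = 1.475e+05 days = 403.7 years.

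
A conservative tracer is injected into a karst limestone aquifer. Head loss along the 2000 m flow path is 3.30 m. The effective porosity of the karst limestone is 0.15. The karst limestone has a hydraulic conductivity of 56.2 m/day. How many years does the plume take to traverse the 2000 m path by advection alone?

Hydraulic gradient i = Δh / L = 3.30 / 2000 = 0.001650.
Darcy flux q = K · i = 56.20 × 0.001650 = 0.09273 m/day.
Seepage velocity v = q / n_e = 0.09273 / 0.15 = 0.6182 m/day.
Travel time t = L / v = 2000 / 0.6182 = 3235 days = 8.857 years.

8.86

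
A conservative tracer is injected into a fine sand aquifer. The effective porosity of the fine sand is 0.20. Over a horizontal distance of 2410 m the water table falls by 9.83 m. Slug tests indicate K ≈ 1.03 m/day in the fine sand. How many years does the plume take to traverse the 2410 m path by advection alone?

Hydraulic gradient i = Δh / L = 9.83 / 2410 = 0.004079.
Darcy flux q = K · i = 1.030 × 0.004079 = 0.004201 m/day.
Seepage velocity v = q / n_e = 0.004201 / 0.20 = 0.02101 m/day.
Travel time t = L / v = 2410 / 0.02101 = 1.147e+05 days = 314.1 years.

314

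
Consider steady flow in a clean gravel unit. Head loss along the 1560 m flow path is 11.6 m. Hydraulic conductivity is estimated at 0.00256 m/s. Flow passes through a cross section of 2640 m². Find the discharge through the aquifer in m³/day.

4340

Convert K: 0.00256 m/s × 86400 = 221.2 m/day.
Hydraulic gradient i = Δh / L = 11.6 / 1560 = 0.007436.
Darcy's law: Q = K · A · i = 221.2 × 2640 × 0.007436 = 4342 m³/day.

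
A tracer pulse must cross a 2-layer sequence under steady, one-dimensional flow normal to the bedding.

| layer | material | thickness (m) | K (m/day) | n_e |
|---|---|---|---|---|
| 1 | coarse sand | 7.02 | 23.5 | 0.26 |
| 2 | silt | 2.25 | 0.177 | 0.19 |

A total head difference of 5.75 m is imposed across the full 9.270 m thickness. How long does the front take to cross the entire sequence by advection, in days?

5.10

With flow normal to the layers, continuity requires the same specific discharge q through every layer.
Σ(b_i/K_i) = 7.02/23.5 + 2.25/0.177 = 13.01 d.
q = Δh / Σ(b_i/K_i) = 5.75 / 13.01 = 0.4419 m/day.
In each layer the seepage velocity is v_i = q/n_i, so the layer transit time is t_i = b_i·n_i / q:
  layer 1 (coarse sand): t_1 = 7.02 × 0.26 / 0.4419 = 4.130 d
  layer 2 (silt): t_2 = 2.25 × 0.19 / 0.4419 = 0.9673 d
Total t = Σ t_i = 5.097 days.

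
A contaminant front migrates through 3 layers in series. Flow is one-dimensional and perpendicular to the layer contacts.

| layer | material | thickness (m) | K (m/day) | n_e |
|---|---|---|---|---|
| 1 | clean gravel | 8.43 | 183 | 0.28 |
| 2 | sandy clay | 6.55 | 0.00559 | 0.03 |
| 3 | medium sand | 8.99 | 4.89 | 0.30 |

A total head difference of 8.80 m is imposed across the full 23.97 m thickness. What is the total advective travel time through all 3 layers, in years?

With flow normal to the layers, continuity requires the same specific discharge q through every layer.
Σ(b_i/K_i) = 8.43/183 + 6.55/0.00559 + 8.99/4.89 = 1174 d.
q = Δh / Σ(b_i/K_i) = 8.80 / 1174 = 0.007498 m/day.
In each layer the seepage velocity is v_i = q/n_i, so the layer transit time is t_i = b_i·n_i / q:
  layer 1 (clean gravel): t_1 = 8.43 × 0.28 / 0.007498 = 314.8 d
  layer 2 (sandy clay): t_2 = 6.55 × 0.03 / 0.007498 = 26.21 d
  layer 3 (medium sand): t_3 = 8.99 × 0.30 / 0.007498 = 359.7 d
Total t = Σ t_i = 700.7 days = 1.918 years.

1.92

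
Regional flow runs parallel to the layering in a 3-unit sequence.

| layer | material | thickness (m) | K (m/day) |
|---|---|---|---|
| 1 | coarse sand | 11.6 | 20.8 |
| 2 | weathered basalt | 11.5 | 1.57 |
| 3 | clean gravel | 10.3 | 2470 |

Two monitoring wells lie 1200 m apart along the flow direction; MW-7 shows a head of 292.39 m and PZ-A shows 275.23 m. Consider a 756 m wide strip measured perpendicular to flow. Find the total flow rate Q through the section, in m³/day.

278000

Flow is parallel to layering, so each bed carries its own Darcy discharge and the transmissivities add.
Σ(K_i·b_i) = 20.8×11.6 + 1.57×11.5 + 2470×10.3 = 25700 m²/day.
Hydraulic gradient i = (292.39 − 275.23) / 1200 = 17.16 / 1200 = 0.01430.
Q = Σ(K_i·b_i) · W · i = 25700 × 756 × 0.01430 = 2.778e+05 m³/day.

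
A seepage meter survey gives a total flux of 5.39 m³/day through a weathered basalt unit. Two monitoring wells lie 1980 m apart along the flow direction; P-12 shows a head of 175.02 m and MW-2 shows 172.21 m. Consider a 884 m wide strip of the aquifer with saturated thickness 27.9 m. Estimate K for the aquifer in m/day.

0.154

Cross-sectional area A = 884 × 27.9 = 24664 m².
Hydraulic gradient i = (175.02 − 172.21) / 1980 = 2.81 / 1980 = 0.001419.
From Q = K·A·i, K = Q / (A·i) = 5.39 / (24664 × 0.001419) = 0.1540 m/day.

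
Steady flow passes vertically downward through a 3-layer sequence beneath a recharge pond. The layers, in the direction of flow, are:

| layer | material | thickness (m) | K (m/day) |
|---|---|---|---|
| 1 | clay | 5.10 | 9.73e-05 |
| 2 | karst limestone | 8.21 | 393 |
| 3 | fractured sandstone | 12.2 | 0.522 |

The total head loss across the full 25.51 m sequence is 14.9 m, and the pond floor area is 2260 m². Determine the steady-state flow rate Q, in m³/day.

0.642

Flow is perpendicular to layering, so the layers act in series and the equivalent K is the thickness-weighted harmonic mean.
Total thickness L = 5.10 + 8.21 + 12.2 = 25.51 m.
Σ(b_i/K_i) = 5.10/9.73e-05 + 8.21/393 + 12.2/0.522 = 52439 d.
K_eq = L / Σ(b_i/K_i) = 25.51 / 52439 = 0.0004865 m/day.
Q = K_eq · A · (Δh/L) = 0.0004865 × 2260 × (14.9/25.51) = 0.6422 m³/day.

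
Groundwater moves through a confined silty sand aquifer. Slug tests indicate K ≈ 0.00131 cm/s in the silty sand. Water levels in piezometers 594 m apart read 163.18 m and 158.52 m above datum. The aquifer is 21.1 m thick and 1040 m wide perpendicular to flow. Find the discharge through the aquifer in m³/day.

195

Convert K: 0.00131 cm/s × 864 = 1.132 m/day.
Cross-sectional area A = 1040 × 21.1 = 21944 m².
Hydraulic gradient i = (163.18 − 158.52) / 594 = 4.66 / 594 = 0.007845.
Darcy's law: Q = K · A · i = 1.132 × 21944 × 0.007845 = 194.8 m³/day.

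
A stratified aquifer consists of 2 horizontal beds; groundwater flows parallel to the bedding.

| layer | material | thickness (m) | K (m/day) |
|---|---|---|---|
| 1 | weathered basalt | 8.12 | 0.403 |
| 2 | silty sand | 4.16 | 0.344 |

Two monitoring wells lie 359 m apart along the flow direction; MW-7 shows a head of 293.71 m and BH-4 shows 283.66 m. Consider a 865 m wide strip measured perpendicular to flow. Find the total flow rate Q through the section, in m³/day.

Flow is parallel to layering, so each bed carries its own Darcy discharge and the transmissivities add.
Σ(K_i·b_i) = 0.403×8.12 + 0.344×4.16 = 4.703 m²/day.
Hydraulic gradient i = (293.71 − 283.66) / 359 = 10.05 / 359 = 0.02799.
Q = Σ(K_i·b_i) · W · i = 4.703 × 865 × 0.02799 = 113.9 m³/day.

114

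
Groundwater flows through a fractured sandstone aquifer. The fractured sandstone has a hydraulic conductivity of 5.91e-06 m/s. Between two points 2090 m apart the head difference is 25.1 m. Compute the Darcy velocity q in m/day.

0.00613

Convert K: 5.91e-06 m/s × 86400 = 0.5106 m/day.
Hydraulic gradient i = Δh / L = 25.1 / 2090 = 0.01201.
Specific discharge q = K · i = 0.5106 × 0.01201 = 0.006132 m/day.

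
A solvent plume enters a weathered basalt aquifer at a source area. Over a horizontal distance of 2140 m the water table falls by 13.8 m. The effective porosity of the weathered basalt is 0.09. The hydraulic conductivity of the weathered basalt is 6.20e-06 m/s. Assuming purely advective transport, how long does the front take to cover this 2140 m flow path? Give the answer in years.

153

Convert K: 6.20e-06 m/s × 86400 = 0.5357 m/day.
Hydraulic gradient i = Δh / L = 13.8 / 2140 = 0.006449.
Darcy flux q = K · i = 0.5357 × 0.006449 = 0.003454 m/day.
Seepage velocity v = q / n_e = 0.003454 / 0.09 = 0.03838 m/day.
Travel time t = L / v = 2140 / 0.03838 = 55755 days = 152.6 years.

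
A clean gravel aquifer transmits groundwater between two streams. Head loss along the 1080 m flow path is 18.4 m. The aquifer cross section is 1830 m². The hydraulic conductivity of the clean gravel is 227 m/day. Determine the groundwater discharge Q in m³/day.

7080

Hydraulic gradient i = Δh / L = 18.4 / 1080 = 0.01704.
Darcy's law: Q = K · A · i = 227.0 × 1830 × 0.01704 = 7077 m³/day.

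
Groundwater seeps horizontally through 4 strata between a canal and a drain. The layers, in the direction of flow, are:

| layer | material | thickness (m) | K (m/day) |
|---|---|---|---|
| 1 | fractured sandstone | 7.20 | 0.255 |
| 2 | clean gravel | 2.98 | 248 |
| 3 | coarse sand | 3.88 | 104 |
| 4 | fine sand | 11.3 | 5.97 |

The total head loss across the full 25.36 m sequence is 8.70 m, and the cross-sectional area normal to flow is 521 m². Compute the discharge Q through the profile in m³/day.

Flow is perpendicular to layering, so the layers act in series and the equivalent K is the thickness-weighted harmonic mean.
Total thickness L = 7.20 + 2.98 + 3.88 + 11.3 = 25.36 m.
Σ(b_i/K_i) = 7.20/0.255 + 2.98/248 + 3.88/104 + 11.3/5.97 = 30.18 d.
K_eq = L / Σ(b_i/K_i) = 25.36 / 30.18 = 0.8404 m/day.
Q = K_eq · A · (Δh/L) = 0.8404 × 521 × (8.70/25.36) = 150.2 m³/day.

150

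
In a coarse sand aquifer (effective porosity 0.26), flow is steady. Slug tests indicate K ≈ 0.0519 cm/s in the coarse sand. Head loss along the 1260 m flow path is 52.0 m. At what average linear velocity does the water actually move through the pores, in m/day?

7.12

Convert K: 0.0519 cm/s × 864 = 44.84 m/day.
Hydraulic gradient i = Δh / L = 52.0 / 1260 = 0.04127.
Darcy flux q = K · i = 44.84 × 0.04127 = 1.851 m/day.
Seepage velocity v = q / n_e = 1.851 / 0.26 = 7.118 m/day.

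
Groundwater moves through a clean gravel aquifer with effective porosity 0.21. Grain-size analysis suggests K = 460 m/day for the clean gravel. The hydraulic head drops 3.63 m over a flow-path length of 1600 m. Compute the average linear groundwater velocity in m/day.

Hydraulic gradient i = Δh / L = 3.63 / 1600 = 0.002269.
Darcy flux q = K · i = 460.0 × 0.002269 = 1.044 m/day.
Seepage velocity v = q / n_e = 1.044 / 0.21 = 4.970 m/day.

4.97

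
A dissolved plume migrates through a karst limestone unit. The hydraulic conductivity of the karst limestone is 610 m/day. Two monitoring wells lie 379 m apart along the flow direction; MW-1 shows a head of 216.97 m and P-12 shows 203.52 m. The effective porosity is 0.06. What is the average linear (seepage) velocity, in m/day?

361

Hydraulic gradient i = (216.97 − 203.52) / 379 = 13.45 / 379 = 0.03549.
Darcy flux q = K · i = 610.0 × 0.03549 = 21.65 m/day.
Seepage velocity v = q / n_e = 21.65 / 0.06 = 360.8 m/day.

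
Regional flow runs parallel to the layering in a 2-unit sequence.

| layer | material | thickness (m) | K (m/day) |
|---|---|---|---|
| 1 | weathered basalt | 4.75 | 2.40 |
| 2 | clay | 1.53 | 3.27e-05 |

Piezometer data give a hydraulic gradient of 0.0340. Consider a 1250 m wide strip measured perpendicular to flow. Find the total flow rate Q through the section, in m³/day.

Flow is parallel to layering, so each bed carries its own Darcy discharge and the transmissivities add.
Σ(K_i·b_i) = 2.40×4.75 + 3.27e-05×1.53 = 11.40 m²/day.
Hydraulic gradient i = 0.0340.
Q = Σ(K_i·b_i) · W · i = 11.40 × 1250 × 0.03400 = 484.5 m³/day.

485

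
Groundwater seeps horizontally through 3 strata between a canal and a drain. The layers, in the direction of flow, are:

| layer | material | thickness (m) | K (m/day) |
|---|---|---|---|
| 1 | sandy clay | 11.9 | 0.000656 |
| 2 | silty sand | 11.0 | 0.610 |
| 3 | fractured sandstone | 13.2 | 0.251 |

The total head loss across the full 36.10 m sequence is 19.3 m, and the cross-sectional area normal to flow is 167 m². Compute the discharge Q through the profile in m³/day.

Flow is perpendicular to layering, so the layers act in series and the equivalent K is the thickness-weighted harmonic mean.
Total thickness L = 11.9 + 11.0 + 13.2 = 36.10 m.
Σ(b_i/K_i) = 11.9/0.000656 + 11.0/0.610 + 13.2/0.251 = 18211 d.
K_eq = L / Σ(b_i/K_i) = 36.10 / 18211 = 0.001982 m/day.
Q = K_eq · A · (Δh/L) = 0.001982 × 167 × (19.3/36.10) = 0.1770 m³/day.

0.177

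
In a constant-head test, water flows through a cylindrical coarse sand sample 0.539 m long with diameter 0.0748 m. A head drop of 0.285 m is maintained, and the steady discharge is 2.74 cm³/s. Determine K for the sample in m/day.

102

Cross-sectional area A = π·(d/2)² = π × (0.0748/2)² = 0.004394 m².
Convert discharge: 2.74 cm³/s = 2.740e-06 m³/s.
Darcy's law rearranged: K = Q·L / (A·Δh) = 2.740e-06 × 0.539 / (0.004394 × 0.285) = 0.001179 m/s = 101.9 m/day.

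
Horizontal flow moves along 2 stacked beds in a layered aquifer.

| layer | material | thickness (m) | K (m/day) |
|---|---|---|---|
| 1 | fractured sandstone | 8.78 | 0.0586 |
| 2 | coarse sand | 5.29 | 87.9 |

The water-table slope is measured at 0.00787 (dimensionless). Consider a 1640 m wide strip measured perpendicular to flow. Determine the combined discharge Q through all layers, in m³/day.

6010

Flow is parallel to layering, so each bed carries its own Darcy discharge and the transmissivities add.
Σ(K_i·b_i) = 0.0586×8.78 + 87.9×5.29 = 465.5 m²/day.
Hydraulic gradient i = 0.00787.
Q = Σ(K_i·b_i) · W · i = 465.5 × 1640 × 0.007870 = 6008 m³/day.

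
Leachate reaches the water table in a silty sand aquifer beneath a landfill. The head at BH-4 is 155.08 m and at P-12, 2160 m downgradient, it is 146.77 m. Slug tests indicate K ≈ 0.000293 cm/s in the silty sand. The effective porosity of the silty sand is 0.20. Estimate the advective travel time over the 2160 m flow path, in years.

Convert K: 0.000293 cm/s × 864 = 0.2532 m/day.
Hydraulic gradient i = (155.08 − 146.77) / 2160 = 8.31 / 2160 = 0.003847.
Darcy flux q = K · i = 0.2532 × 0.003847 = 0.0009739 m/day.
Seepage velocity v = q / n_e = 0.0009739 / 0.20 = 0.004870 m/day.
Travel time t = L / v = 2160 / 0.004870 = 4.436e+05 days = 1214 years.

1210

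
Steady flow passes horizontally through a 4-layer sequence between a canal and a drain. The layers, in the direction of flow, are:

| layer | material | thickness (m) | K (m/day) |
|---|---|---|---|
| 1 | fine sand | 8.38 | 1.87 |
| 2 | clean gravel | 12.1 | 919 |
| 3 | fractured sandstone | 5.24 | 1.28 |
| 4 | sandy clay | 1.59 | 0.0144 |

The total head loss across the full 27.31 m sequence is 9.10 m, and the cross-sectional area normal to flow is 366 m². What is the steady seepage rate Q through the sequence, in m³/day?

Flow is perpendicular to layering, so the layers act in series and the equivalent K is the thickness-weighted harmonic mean.
Total thickness L = 8.38 + 12.1 + 5.24 + 1.59 = 27.31 m.
Σ(b_i/K_i) = 8.38/1.87 + 12.1/919 + 5.24/1.28 + 1.59/0.0144 = 119.0 d.
K_eq = L / Σ(b_i/K_i) = 27.31 / 119.0 = 0.2295 m/day.
Q = K_eq · A · (Δh/L) = 0.2295 × 366 × (9.10/27.31) = 27.99 m³/day.

28.0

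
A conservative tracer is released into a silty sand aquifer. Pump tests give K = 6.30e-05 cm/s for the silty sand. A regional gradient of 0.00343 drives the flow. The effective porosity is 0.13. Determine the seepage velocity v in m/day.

Convert K: 6.30e-05 cm/s × 864 = 0.05443 m/day.
Hydraulic gradient i = 0.00343.
Darcy flux q = K · i = 0.05443 × 0.003430 = 0.0001867 m/day.
Seepage velocity v = q / n_e = 0.0001867 / 0.13 = 0.001436 m/day.

0.00144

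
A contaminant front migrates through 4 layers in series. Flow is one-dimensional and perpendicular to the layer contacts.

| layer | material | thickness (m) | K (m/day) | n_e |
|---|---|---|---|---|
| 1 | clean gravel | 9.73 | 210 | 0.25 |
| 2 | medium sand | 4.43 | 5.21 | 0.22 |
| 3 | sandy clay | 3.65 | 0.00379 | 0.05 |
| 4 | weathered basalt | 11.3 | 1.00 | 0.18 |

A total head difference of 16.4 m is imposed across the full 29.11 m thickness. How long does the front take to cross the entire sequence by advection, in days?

334

With flow normal to the layers, continuity requires the same specific discharge q through every layer.
Σ(b_i/K_i) = 9.73/210 + 4.43/5.21 + 3.65/0.00379 + 11.3/1.00 = 975.3 d.
q = Δh / Σ(b_i/K_i) = 16.4 / 975.3 = 0.01682 m/day.
In each layer the seepage velocity is v_i = q/n_i, so the layer transit time is t_i = b_i·n_i / q:
  layer 1 (clean gravel): t_1 = 9.73 × 0.25 / 0.01682 = 144.7 d
  layer 2 (medium sand): t_2 = 4.43 × 0.22 / 0.01682 = 57.96 d
  layer 3 (sandy clay): t_3 = 3.65 × 0.05 / 0.01682 = 10.85 d
  layer 4 (weathered basalt): t_4 = 11.3 × 0.18 / 0.01682 = 121.0 d
Total t = Σ t_i = 334.4 days.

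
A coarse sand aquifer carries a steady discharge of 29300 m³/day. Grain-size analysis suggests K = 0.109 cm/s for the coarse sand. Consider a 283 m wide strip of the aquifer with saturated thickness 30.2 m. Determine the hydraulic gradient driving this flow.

0.0364

Convert K: 0.109 cm/s × 864 = 94.18 m/day.
Cross-sectional area A = 283 × 30.2 = 8547 m².
From Q = K·A·i, i = Q / (K·A) = 29300 / (94.18 × 8547) = 0.03640.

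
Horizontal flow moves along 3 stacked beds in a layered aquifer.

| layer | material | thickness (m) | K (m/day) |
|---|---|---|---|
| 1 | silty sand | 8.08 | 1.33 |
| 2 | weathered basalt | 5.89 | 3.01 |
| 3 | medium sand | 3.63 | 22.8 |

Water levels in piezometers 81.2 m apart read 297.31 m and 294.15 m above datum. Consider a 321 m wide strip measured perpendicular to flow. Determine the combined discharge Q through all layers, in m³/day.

1390

Flow is parallel to layering, so each bed carries its own Darcy discharge and the transmissivities add.
Σ(K_i·b_i) = 1.33×8.08 + 3.01×5.89 + 22.8×3.63 = 111.2 m²/day.
Hydraulic gradient i = (297.31 − 294.15) / 81.2 = 3.16 / 81.2 = 0.03892.
Q = Σ(K_i·b_i) · W · i = 111.2 × 321 × 0.03892 = 1390 m³/day.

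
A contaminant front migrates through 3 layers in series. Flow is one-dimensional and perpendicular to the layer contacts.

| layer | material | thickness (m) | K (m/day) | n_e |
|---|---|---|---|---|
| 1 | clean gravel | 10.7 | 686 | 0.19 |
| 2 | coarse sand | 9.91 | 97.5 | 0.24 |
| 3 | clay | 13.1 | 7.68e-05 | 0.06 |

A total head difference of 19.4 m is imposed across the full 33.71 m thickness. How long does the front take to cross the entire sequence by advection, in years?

125

With flow normal to the layers, continuity requires the same specific discharge q through every layer.
Σ(b_i/K_i) = 10.7/686 + 9.91/97.5 + 13.1/7.68e-05 = 1.706e+05 d.
q = Δh / Σ(b_i/K_i) = 19.4 / 1.706e+05 = 0.0001137 m/day.
In each layer the seepage velocity is v_i = q/n_i, so the layer transit time is t_i = b_i·n_i / q:
  layer 1 (clean gravel): t_1 = 10.7 × 0.19 / 0.0001137 = 17875 d
  layer 2 (coarse sand): t_2 = 9.91 × 0.24 / 0.0001137 = 20912 d
  layer 3 (clay): t_3 = 13.1 × 0.06 / 0.0001137 = 6911 d
Total t = Σ t_i = 45698 days = 125.1 years.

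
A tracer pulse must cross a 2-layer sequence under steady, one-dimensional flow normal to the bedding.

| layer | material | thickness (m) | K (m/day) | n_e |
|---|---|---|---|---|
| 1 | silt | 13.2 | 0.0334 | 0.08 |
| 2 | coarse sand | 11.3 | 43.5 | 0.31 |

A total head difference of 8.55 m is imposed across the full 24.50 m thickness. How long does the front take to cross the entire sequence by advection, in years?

0.577

With flow normal to the layers, continuity requires the same specific discharge q through every layer.
Σ(b_i/K_i) = 13.2/0.0334 + 11.3/43.5 = 395.5 d.
q = Δh / Σ(b_i/K_i) = 8.55 / 395.5 = 0.02162 m/day.
In each layer the seepage velocity is v_i = q/n_i, so the layer transit time is t_i = b_i·n_i / q:
  layer 1 (silt): t_1 = 13.2 × 0.08 / 0.02162 = 48.84 d
  layer 2 (coarse sand): t_2 = 11.3 × 0.31 / 0.02162 = 162.0 d
Total t = Σ t_i = 210.9 days = 0.5773 years.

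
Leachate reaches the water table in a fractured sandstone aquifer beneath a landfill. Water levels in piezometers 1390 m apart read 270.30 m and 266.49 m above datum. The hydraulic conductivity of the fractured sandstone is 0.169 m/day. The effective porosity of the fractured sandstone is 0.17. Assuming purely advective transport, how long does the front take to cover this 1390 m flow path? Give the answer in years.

Hydraulic gradient i = (270.30 − 266.49) / 1390 = 3.81 / 1390 = 0.002741.
Darcy flux q = K · i = 0.1690 × 0.002741 = 0.0004632 m/day.
Seepage velocity v = q / n_e = 0.0004632 / 0.17 = 0.002725 m/day.
Travel time t = L / v = 1390 / 0.002725 = 5.101e+05 days = 1397 years.

1400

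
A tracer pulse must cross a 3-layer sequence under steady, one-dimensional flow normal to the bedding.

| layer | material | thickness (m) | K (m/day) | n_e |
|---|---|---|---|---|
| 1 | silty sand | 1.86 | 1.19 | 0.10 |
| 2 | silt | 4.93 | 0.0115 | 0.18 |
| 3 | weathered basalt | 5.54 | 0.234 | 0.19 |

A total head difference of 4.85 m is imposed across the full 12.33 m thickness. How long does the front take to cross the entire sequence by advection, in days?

199

With flow normal to the layers, continuity requires the same specific discharge q through every layer.
Σ(b_i/K_i) = 1.86/1.19 + 4.93/0.0115 + 5.54/0.234 = 453.9 d.
q = Δh / Σ(b_i/K_i) = 4.85 / 453.9 = 0.01068 m/day.
In each layer the seepage velocity is v_i = q/n_i, so the layer transit time is t_i = b_i·n_i / q:
  layer 1 (silty sand): t_1 = 1.86 × 0.10 / 0.01068 = 17.41 d
  layer 2 (silt): t_2 = 4.93 × 0.18 / 0.01068 = 83.06 d
  layer 3 (weathered basalt): t_3 = 5.54 × 0.19 / 0.01068 = 98.52 d
Total t = Σ t_i = 199.0 days.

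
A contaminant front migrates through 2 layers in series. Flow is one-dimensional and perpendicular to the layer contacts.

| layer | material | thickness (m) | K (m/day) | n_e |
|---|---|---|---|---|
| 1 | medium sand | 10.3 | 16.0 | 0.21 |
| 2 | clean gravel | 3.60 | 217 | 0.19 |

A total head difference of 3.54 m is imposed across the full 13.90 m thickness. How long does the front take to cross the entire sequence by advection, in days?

With flow normal to the layers, continuity requires the same specific discharge q through every layer.
Σ(b_i/K_i) = 10.3/16.0 + 3.60/217 = 0.6603 d.
q = Δh / Σ(b_i/K_i) = 3.54 / 0.6603 = 5.361 m/day.
In each layer the seepage velocity is v_i = q/n_i, so the layer transit time is t_i = b_i·n_i / q:
  layer 1 (medium sand): t_1 = 10.3 × 0.21 / 5.361 = 0.4035 d
  layer 2 (clean gravel): t_2 = 3.60 × 0.19 / 5.361 = 0.1276 d
Total t = Σ t_i = 0.5311 days.

0.531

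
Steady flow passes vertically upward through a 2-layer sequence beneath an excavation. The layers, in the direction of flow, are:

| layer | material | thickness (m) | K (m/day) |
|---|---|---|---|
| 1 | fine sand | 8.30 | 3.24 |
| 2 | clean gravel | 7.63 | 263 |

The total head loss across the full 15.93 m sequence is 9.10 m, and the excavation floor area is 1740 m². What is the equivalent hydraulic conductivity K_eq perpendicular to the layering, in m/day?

Flow is perpendicular to layering, so the layers act in series and the equivalent K is the thickness-weighted harmonic mean.
Total thickness L = 8.30 + 7.63 = 15.93 m.
Σ(b_i/K_i) = 8.30/3.24 + 7.63/263 = 2.591 d.
K_eq = L / Σ(b_i/K_i) = 15.93 / 2.591 = 6.149 m/day.

6.15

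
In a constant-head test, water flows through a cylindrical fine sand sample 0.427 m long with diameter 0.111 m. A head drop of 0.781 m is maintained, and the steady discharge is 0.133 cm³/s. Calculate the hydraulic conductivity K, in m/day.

0.649

Cross-sectional area A = π·(d/2)² = π × (0.111/2)² = 0.009677 m².
Convert discharge: 0.133 cm³/s = 1.330e-07 m³/s.
Darcy's law rearranged: K = Q·L / (A·Δh) = 1.330e-07 × 0.427 / (0.009677 × 0.781) = 7.514e-06 m/s = 0.6492 m/day.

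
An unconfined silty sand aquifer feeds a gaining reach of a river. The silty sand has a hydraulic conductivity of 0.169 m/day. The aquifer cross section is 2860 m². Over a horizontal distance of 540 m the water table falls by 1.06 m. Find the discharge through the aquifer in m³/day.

0.949

Hydraulic gradient i = Δh / L = 1.06 / 540 = 0.001963.
Darcy's law: Q = K · A · i = 0.1690 × 2860 × 0.001963 = 0.9488 m³/day.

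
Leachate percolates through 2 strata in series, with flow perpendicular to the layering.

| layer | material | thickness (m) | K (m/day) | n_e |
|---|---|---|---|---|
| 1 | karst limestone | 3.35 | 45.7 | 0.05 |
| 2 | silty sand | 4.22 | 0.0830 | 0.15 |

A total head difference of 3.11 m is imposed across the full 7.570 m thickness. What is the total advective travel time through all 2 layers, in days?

13.1

With flow normal to the layers, continuity requires the same specific discharge q through every layer.
Σ(b_i/K_i) = 3.35/45.7 + 4.22/0.0830 = 50.92 d.
q = Δh / Σ(b_i/K_i) = 3.11 / 50.92 = 0.06108 m/day.
In each layer the seepage velocity is v_i = q/n_i, so the layer transit time is t_i = b_i·n_i / q:
  layer 1 (karst limestone): t_1 = 3.35 × 0.05 / 0.06108 = 2.742 d
  layer 2 (silty sand): t_2 = 4.22 × 0.15 / 0.06108 = 10.36 d
Total t = Σ t_i = 13.11 days.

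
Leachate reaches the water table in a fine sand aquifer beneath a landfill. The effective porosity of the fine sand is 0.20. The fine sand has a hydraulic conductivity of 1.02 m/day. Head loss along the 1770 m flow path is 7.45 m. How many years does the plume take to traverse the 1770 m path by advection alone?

Hydraulic gradient i = Δh / L = 7.45 / 1770 = 0.004209.
Darcy flux q = K · i = 1.020 × 0.004209 = 0.004293 m/day.
Seepage velocity v = q / n_e = 0.004293 / 0.20 = 0.02147 m/day.
Travel time t = L / v = 1770 / 0.02147 = 82456 days = 225.8 years.

226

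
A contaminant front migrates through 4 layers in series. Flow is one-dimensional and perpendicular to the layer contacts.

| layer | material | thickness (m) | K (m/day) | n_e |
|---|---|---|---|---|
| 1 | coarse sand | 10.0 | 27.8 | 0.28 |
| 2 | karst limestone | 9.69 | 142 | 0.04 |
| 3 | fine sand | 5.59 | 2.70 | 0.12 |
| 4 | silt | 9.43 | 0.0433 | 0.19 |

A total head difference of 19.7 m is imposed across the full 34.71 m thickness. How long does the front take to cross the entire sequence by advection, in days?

With flow normal to the layers, continuity requires the same specific discharge q through every layer.
Σ(b_i/K_i) = 10.0/27.8 + 9.69/142 + 5.59/2.70 + 9.43/0.0433 = 220.3 d.
q = Δh / Σ(b_i/K_i) = 19.7 / 220.3 = 0.08943 m/day.
In each layer the seepage velocity is v_i = q/n_i, so the layer transit time is t_i = b_i·n_i / q:
  layer 1 (coarse sand): t_1 = 10.0 × 0.28 / 0.08943 = 31.31 d
  layer 2 (karst limestone): t_2 = 9.69 × 0.04 / 0.08943 = 4.334 d
  layer 3 (fine sand): t_3 = 5.59 × 0.12 / 0.08943 = 7.501 d
  layer 4 (silt): t_4 = 9.43 × 0.19 / 0.08943 = 20.03 d
Total t = Σ t_i = 63.18 days.

63.2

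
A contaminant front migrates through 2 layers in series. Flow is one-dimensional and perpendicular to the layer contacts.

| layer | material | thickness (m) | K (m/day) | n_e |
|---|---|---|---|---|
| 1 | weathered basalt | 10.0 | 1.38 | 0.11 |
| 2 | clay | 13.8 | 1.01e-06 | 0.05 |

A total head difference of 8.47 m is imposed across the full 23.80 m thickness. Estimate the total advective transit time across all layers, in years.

With flow normal to the layers, continuity requires the same specific discharge q through every layer.
Σ(b_i/K_i) = 10.0/1.38 + 13.8/1.01e-06 = 1.366e+07 d.
q = Δh / Σ(b_i/K_i) = 8.47 / 1.366e+07 = 6.199e-07 m/day.
In each layer the seepage velocity is v_i = q/n_i, so the layer transit time is t_i = b_i·n_i / q:
  layer 1 (weathered basalt): t_1 = 10.0 × 0.11 / 6.199e-07 = 1.774e+06 d
  layer 2 (clay): t_2 = 13.8 × 0.05 / 6.199e-07 = 1.113e+06 d
Total t = Σ t_i = 2.888e+06 days = 7906 years.

7910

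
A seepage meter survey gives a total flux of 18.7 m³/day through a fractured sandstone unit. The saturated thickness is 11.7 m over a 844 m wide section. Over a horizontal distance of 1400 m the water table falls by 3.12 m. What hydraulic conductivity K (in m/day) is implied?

0.850

Cross-sectional area A = 844 × 11.7 = 9875 m².
Hydraulic gradient i = Δh / L = 3.12 / 1400 = 0.002229.
From Q = K·A·i, K = Q / (A·i) = 18.7 / (9875 × 0.002229) = 0.8497 m/day.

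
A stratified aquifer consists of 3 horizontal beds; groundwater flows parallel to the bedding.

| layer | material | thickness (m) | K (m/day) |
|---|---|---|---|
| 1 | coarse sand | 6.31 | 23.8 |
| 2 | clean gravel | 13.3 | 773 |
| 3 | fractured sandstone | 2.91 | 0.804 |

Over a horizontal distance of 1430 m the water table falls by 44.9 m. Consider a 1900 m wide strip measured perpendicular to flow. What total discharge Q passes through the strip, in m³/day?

Flow is parallel to layering, so each bed carries its own Darcy discharge and the transmissivities add.
Σ(K_i·b_i) = 23.8×6.31 + 773×13.3 + 0.804×2.91 = 10433 m²/day.
Hydraulic gradient i = Δh / L = 44.9 / 1430 = 0.03140.
Q = Σ(K_i·b_i) · W · i = 10433 × 1900 × 0.03140 = 6.224e+05 m³/day.

622000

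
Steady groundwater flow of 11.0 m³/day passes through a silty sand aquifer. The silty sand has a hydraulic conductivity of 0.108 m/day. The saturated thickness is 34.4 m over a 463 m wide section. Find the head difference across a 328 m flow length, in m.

Cross-sectional area A = 463 × 34.4 = 15927 m².
From Q = K·A·i, i = Q / (K·A) = 11.0 / (0.1080 × 15927) = 0.006395.
Head loss Δh = i · L = 0.006395 × 328 = 2.098 m.

2.10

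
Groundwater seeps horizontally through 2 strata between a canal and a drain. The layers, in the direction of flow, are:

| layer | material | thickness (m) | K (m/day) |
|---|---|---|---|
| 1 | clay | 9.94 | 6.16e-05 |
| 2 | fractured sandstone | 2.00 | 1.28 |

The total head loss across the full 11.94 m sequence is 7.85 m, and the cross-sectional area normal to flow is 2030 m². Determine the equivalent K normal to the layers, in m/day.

7.40e-05

Flow is perpendicular to layering, so the layers act in series and the equivalent K is the thickness-weighted harmonic mean.
Total thickness L = 9.94 + 2.00 = 11.94 m.
Σ(b_i/K_i) = 9.94/6.16e-05 + 2.00/1.28 = 1.614e+05 d.
K_eq = L / Σ(b_i/K_i) = 11.94 / 1.614e+05 = 7.399e-05 m/day.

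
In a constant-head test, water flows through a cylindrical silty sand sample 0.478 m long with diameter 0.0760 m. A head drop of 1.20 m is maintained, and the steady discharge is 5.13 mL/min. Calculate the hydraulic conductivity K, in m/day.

0.649

Cross-sectional area A = π·(d/2)² = π × (0.0760/2)² = 0.004536 m².
Convert discharge: 5.13 mL/min = 8.550e-08 m³/s.
Darcy's law rearranged: K = Q·L / (A·Δh) = 8.550e-08 × 0.478 / (0.004536 × 1.20) = 7.508e-06 m/s = 0.6486 m/day.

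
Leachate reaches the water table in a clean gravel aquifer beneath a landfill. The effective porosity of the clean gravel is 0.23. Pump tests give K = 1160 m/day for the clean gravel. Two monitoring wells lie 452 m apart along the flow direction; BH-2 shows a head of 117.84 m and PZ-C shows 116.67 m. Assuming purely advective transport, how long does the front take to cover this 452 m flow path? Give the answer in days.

34.6

Hydraulic gradient i = (117.84 − 116.67) / 452 = 1.17 / 452 = 0.002588.
Darcy flux q = K · i = 1160 × 0.002588 = 3.003 m/day.
Seepage velocity v = q / n_e = 3.003 / 0.23 = 13.06 m/day.
Travel time t = L / v = 452 / 13.06 = 34.62 days.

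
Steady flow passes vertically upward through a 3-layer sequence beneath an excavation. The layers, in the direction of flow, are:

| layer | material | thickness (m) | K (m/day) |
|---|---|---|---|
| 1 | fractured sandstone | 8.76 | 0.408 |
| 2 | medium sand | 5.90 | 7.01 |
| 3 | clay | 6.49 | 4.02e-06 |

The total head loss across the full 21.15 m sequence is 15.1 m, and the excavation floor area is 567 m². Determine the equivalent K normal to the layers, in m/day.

Flow is perpendicular to layering, so the layers act in series and the equivalent K is the thickness-weighted harmonic mean.
Total thickness L = 8.76 + 5.90 + 6.49 = 21.15 m.
Σ(b_i/K_i) = 8.76/0.408 + 5.90/7.01 + 6.49/4.02e-06 = 1.614e+06 d.
K_eq = L / Σ(b_i/K_i) = 21.15 / 1.614e+06 = 1.310e-05 m/day.

1.31e-05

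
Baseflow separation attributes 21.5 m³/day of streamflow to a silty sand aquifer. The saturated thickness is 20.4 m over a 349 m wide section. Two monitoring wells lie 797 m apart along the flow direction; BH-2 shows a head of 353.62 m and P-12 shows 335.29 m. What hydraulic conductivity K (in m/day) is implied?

0.131

Cross-sectional area A = 349 × 20.4 = 7120 m².
Hydraulic gradient i = (353.62 − 335.29) / 797 = 18.33 / 797 = 0.02300.
From Q = K·A·i, K = Q / (A·i) = 21.5 / (7120 × 0.02300) = 0.1313 m/day.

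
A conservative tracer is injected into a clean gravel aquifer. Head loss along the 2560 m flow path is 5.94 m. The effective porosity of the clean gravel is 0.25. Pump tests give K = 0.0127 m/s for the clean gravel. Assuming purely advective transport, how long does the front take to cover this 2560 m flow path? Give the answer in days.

Convert K: 0.0127 m/s × 86400 = 1097 m/day.
Hydraulic gradient i = Δh / L = 5.94 / 2560 = 0.002320.
Darcy flux q = K · i = 1097 × 0.002320 = 2.546 m/day.
Seepage velocity v = q / n_e = 2.546 / 0.25 = 10.18 m/day.
Travel time t = L / v = 2560 / 10.18 = 251.4 days.

251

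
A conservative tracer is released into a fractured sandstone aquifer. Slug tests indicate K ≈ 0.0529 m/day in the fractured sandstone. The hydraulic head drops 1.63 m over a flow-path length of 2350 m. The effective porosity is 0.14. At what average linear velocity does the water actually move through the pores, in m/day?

0.000262

Hydraulic gradient i = Δh / L = 1.63 / 2350 = 0.0006936.
Darcy flux q = K · i = 0.05290 × 0.0006936 = 3.669e-05 m/day.
Seepage velocity v = q / n_e = 3.669e-05 / 0.14 = 0.0002621 m/day.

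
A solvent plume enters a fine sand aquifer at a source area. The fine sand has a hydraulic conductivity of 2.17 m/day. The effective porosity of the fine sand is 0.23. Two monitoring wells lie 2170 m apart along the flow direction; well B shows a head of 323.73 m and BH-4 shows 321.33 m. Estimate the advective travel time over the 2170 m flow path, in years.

569

Hydraulic gradient i = (323.73 − 321.33) / 2170 = 2.4 / 2170 = 0.001106.
Darcy flux q = K · i = 2.170 × 0.001106 = 0.002400 m/day.
Seepage velocity v = q / n_e = 0.002400 / 0.23 = 0.01043 m/day.
Travel time t = L / v = 2170 / 0.01043 = 2.080e+05 days = 569.4 years.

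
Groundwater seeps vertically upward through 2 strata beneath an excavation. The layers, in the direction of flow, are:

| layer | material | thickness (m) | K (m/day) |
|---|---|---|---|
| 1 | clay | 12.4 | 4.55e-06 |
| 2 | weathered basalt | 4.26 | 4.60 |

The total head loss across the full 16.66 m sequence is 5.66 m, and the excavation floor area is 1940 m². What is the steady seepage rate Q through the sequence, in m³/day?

Flow is perpendicular to layering, so the layers act in series and the equivalent K is the thickness-weighted harmonic mean.
Total thickness L = 12.4 + 4.26 = 16.66 m.
Σ(b_i/K_i) = 12.4/4.55e-06 + 4.26/4.60 = 2.725e+06 d.
K_eq = L / Σ(b_i/K_i) = 16.66 / 2.725e+06 = 6.113e-06 m/day.
Q = K_eq · A · (Δh/L) = 6.113e-06 × 1940 × (5.66/16.66) = 0.004029 m³/day.

0.00403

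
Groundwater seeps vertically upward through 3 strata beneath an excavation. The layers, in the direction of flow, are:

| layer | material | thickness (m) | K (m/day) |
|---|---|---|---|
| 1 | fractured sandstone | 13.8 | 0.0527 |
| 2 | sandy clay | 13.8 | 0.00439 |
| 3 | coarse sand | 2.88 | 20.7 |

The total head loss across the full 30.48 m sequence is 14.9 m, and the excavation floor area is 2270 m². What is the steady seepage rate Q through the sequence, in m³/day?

9.93

Flow is perpendicular to layering, so the layers act in series and the equivalent K is the thickness-weighted harmonic mean.
Total thickness L = 13.8 + 13.8 + 2.88 = 30.48 m.
Σ(b_i/K_i) = 13.8/0.0527 + 13.8/0.00439 + 2.88/20.7 = 3406 d.
K_eq = L / Σ(b_i/K_i) = 30.48 / 3406 = 0.008950 m/day.
Q = K_eq · A · (Δh/L) = 0.008950 × 2270 × (14.9/30.48) = 9.932 m³/day.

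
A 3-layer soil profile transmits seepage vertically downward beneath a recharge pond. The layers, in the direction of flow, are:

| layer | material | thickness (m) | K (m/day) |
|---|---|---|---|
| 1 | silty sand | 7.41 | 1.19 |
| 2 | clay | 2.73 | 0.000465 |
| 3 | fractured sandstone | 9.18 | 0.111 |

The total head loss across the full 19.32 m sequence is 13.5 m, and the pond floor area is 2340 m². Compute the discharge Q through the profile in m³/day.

5.30

Flow is perpendicular to layering, so the layers act in series and the equivalent K is the thickness-weighted harmonic mean.
Total thickness L = 7.41 + 2.73 + 9.18 = 19.32 m.
Σ(b_i/K_i) = 7.41/1.19 + 2.73/0.000465 + 9.18/0.111 = 5960 d.
K_eq = L / Σ(b_i/K_i) = 19.32 / 5960 = 0.003242 m/day.
Q = K_eq · A · (Δh/L) = 0.003242 × 2340 × (13.5/19.32) = 5.300 m³/day.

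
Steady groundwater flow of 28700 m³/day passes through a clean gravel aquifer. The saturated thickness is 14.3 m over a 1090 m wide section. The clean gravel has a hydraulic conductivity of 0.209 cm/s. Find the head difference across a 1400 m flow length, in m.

14.3

Convert K: 0.209 cm/s × 864 = 180.6 m/day.
Cross-sectional area A = 1090 × 14.3 = 15587 m².
From Q = K·A·i, i = Q / (K·A) = 28700 / (180.6 × 15587) = 0.01020.
Head loss Δh = i · L = 0.01020 × 1400 = 14.28 m.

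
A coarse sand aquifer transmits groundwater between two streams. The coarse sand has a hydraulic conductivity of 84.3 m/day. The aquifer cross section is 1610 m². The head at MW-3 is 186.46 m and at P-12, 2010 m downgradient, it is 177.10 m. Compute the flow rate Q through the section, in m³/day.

632

Hydraulic gradient i = (186.46 − 177.10) / 2010 = 9.36 / 2010 = 0.004657.
Darcy's law: Q = K · A · i = 84.30 × 1610 × 0.004657 = 632.0 m³/day.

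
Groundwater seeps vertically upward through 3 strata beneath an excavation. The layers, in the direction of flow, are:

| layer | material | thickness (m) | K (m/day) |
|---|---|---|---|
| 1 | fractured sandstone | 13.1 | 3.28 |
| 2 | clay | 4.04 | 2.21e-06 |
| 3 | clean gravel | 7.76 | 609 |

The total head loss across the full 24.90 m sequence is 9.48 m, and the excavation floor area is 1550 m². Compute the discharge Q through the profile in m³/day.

0.00804

Flow is perpendicular to layering, so the layers act in series and the equivalent K is the thickness-weighted harmonic mean.
Total thickness L = 13.1 + 4.04 + 7.76 = 24.90 m.
Σ(b_i/K_i) = 13.1/3.28 + 4.04/2.21e-06 + 7.76/609 = 1.828e+06 d.
K_eq = L / Σ(b_i/K_i) = 24.90 / 1.828e+06 = 1.362e-05 m/day.
Q = K_eq · A · (Δh/L) = 1.362e-05 × 1550 × (9.48/24.90) = 0.008038 m³/day.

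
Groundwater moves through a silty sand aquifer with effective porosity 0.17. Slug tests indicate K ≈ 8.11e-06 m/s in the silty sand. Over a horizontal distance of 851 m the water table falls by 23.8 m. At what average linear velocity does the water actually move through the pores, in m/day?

Convert K: 8.11e-06 m/s × 86400 = 0.7007 m/day.
Hydraulic gradient i = Δh / L = 23.8 / 851 = 0.02797.
Darcy flux q = K · i = 0.7007 × 0.02797 = 0.01960 m/day.
Seepage velocity v = q / n_e = 0.01960 / 0.17 = 0.1153 m/day.

0.115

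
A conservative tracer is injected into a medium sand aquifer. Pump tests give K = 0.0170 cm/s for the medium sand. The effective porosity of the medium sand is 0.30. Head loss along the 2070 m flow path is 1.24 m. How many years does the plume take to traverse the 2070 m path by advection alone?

193

Convert K: 0.0170 cm/s × 864 = 14.69 m/day.
Hydraulic gradient i = Δh / L = 1.24 / 2070 = 0.0005990.
Darcy flux q = K · i = 14.69 × 0.0005990 = 0.008799 m/day.
Seepage velocity v = q / n_e = 0.008799 / 0.30 = 0.02933 m/day.
Travel time t = L / v = 2070 / 0.02933 = 70579 days = 193.2 years.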